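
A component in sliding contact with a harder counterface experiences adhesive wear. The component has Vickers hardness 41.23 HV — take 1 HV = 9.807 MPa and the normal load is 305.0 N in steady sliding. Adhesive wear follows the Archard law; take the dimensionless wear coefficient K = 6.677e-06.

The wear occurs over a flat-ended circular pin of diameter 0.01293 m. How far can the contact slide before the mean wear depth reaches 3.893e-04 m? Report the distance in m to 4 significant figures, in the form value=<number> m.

Each operation carries exact precision. Intermediates are displayed rounded — one final rounding, at 4 significant figures.
Hardness H = 41.23 HV × 9.807 MPa/HV = 404.3 MPa = 4.043e+08 Pa.
Contact area A = π·d²/4 = π·(0.01293 m)²/4 = 1.313e-04 m².
In SI base units, W = 305.0 N, H = 4.043e+08 Pa, K = 6.677e-06.
At the depth limit, V_lim = h_lim·A = 3.893e-04 · 1.313e-04 = 5.112e-08 m³.
Life L = V_lim·H/(K·W) = 5.112e-08 · 4.043e+08 / (6.677e-06 · 305.0) = 1.015e+04 m.

value=1.015e+04 m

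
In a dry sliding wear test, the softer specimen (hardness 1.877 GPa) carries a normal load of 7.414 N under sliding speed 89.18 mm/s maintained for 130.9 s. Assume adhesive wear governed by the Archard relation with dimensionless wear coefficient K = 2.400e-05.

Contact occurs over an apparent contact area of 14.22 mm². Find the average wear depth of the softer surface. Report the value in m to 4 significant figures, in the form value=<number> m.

value=7.782e-08 m

Quoted intermediates are rounded; the algebra carries full float precision — rounded just once to 4 significant digits.
Convert: Sliding speed v = 89.18 mm/s = 0.08918 m/s. Distance covered L = v·t = 0.08918 m/s × 130.9 s = 11.67 m.
Convert: Hardness H = 1.877 GPa = 1.877e+09 Pa.
Convert: Contact area A = 14.22 mm² = 1.422e-05 m².
Expressed in SI base units: W = 7.414 N, H = 1.877e+09 Pa, K = 2.400e-05.
Worn volume V = K·W·L/H = 2.400e-05 · 7.414 · 11.67 / 1.877e+09 = 1.107e-12 m³.
Depth h = V/A = 1.107e-12 / 1.422e-05 = 7.782e-08 m.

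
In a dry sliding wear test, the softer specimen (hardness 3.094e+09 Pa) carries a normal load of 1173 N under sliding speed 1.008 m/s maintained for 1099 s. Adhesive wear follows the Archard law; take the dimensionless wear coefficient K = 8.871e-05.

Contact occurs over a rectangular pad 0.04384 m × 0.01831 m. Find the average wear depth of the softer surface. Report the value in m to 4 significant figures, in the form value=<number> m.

Intermediates are displayed rounded — the computation holds exact precision. Rounded once at the end, at 4 significant digits.
Convert: Path length L = v·t = 1.008 m/s × 1099 s = 1108 m.
Convert: Contact area A = 0.04384 m × 0.01831 m = 8.027e-04 m².
SI base units throughout: W = 1173 N, H = 3.094e+09 Pa, K = 8.871e-05.
The Archard volume V = K·W·L/H = 8.871e-05 · 1173 · 1108 / 3.094e+09 = 3.726e-08 m³.
Depth of wear h = V/A = 3.726e-08 / 8.027e-04 = 4.641e-05 m.

value=4.641e-05 m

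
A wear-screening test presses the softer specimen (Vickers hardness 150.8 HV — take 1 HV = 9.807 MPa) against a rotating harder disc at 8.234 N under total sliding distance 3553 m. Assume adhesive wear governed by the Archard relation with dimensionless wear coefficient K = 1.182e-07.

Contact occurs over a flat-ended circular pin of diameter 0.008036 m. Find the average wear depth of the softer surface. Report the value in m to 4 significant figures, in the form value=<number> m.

value=4.610e-08 m

The intermediates are printed rounded; the computation carries full float precision — a lone final rounding to 4 significant digits.
Convert: Hardness H = 150.8 HV × 9.807 MPa/HV = 1479 MPa = 1.479e+09 Pa.
Convert: Contact area A = π·d²/4 = π·(0.008036 m)²/4 = 5.072e-05 m².
Collected in SI base units: W = 8.234 N, H = 1.479e+09 Pa, K = 1.182e-07.
By Archard's law, V = K·W·L/H = 1.182e-07 · 8.234 · 3553 / 1.479e+09 = 2.338e-12 m³.
Mean wear depth h = V/A = 2.338e-12 / 5.072e-05 = 4.610e-08 m.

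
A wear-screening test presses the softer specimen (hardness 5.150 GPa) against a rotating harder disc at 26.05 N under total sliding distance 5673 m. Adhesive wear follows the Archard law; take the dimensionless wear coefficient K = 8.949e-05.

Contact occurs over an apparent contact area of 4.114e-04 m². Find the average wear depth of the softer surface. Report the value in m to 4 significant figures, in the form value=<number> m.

value=6.242e-06 m

Intermediate values are printed rounded, and the computation maintains full float precision — one final rounding to four significant digits.
Convert: Hardness H = 5.150 GPa = 5.150e+09 Pa.
Working in SI base units: W = 26.05 N, H = 5.150e+09 Pa, K = 8.949e-05.
Archard volume V = K·W·L/H = 8.949e-05 · 26.05 · 5673 / 5.150e+09 = 2.568e-09 m³.
Depth h = V/A = 2.568e-09 / 4.114e-04 = 6.242e-06 m.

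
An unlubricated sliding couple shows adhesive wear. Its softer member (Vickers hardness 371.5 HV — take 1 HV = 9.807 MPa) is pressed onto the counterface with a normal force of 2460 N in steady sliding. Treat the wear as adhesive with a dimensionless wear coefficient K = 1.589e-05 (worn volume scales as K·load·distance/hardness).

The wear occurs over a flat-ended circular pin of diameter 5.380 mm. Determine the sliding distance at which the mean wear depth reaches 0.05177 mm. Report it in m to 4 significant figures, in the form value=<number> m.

The intermediates are displayed rounded. Each operation holds full precision — rounded once at the end to four significant digits.
Hardness H = 371.5 HV × 9.807 MPa/HV = 3643 MPa = 3.643e+09 Pa.
Pin diameter d = 5.380 mm = 0.005380 m. Contact area A = π·d²/4 = π·(0.005380 m)²/4 = 2.273e-05 m².
Depth limit h_lim = 0.05177 mm = 5.177e-05 m.
Working in SI base units: W = 2460 N, H = 3.643e+09 Pa, K = 1.589e-05.
Permissible volume V_lim = h_lim·A = 5.177e-05 · 2.273e-05 = 1.177e-09 m³.
Inverting, life L = V_lim·H/(K·W) = 1.177e-09 · 3.643e+09 / (1.589e-05 · 2460) = 109.7 m.

value=109.7 m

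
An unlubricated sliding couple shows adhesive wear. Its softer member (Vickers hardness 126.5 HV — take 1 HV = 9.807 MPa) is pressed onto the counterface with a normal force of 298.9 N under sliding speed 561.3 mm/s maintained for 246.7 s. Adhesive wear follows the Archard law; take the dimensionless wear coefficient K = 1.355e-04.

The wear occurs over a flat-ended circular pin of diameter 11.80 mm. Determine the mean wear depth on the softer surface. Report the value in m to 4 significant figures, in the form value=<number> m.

The algebra runs at full precision. Intermediate values are printed rounded. Rounded once at the end, at 4 significant figures.
Sliding speed v = 561.3 mm/s = 0.5613 m/s. Distance covered L = v·t = 0.5613 m/s × 246.7 s = 138.5 m.
Hardness H = 126.5 HV × 9.807 MPa/HV = 1241 MPa = 1.241e+09 Pa.
Pin diameter d = 11.80 mm = 0.01180 m. Contact area A = π·d²/4 = π·(0.01180 m)²/4 = 1.094e-04 m².
In SI base units: W = 298.9 N, H = 1.241e+09 Pa, K = 1.355e-04.
Archard volume V = K·W·L/H = 1.355e-04 · 298.9 · 138.5 / 1.241e+09 = 4.521e-09 m³.
Wear depth h = V/A = 4.521e-09 / 1.094e-04 = 4.134e-05 m.

value=4.134e-05 m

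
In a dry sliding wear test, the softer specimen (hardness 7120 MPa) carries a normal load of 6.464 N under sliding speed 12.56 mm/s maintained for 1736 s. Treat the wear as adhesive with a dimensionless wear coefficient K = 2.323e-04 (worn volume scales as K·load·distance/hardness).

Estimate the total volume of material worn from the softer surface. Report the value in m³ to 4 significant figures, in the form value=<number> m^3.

The algebra runs at full float precision. The intermediates appear rounded — one final rounding: 4 significant figures.
Sliding speed v = 12.56 mm/s = 0.01256 m/s. Distance L = v·t = 0.01256 m/s × 1736 s = 21.80 m.
Hardness H = 7120 MPa = 7.120e+09 Pa.
In SI base units, W = 6.464 N, H = 7.120e+09 Pa, K = 2.323e-04.
Archard volume V = K·W·L/H = 2.323e-04 · 6.464 · 21.80 / 7.120e+09 = 4.598e-12 m³.

value=4.598e-12 m^3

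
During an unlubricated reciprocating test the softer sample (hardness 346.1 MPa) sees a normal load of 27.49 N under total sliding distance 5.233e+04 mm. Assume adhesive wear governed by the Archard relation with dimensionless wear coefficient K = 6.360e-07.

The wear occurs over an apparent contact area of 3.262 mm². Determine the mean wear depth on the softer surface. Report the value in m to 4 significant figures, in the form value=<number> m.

value=8.104e-07 m

The algebra maintains exact precision; the intermediates are displayed rounded — rounded once at the end: 4 significant figures.
Distance L = 5.233e+04 mm = 52.33 m.
Hardness H = 346.1 MPa = 3.461e+08 Pa.
Contact area A = 3.262 mm² = 3.262e-06 m².
SI base units throughout: W = 27.49 N, H = 3.461e+08 Pa, K = 6.360e-07.
Archard volume V = K·W·L/H = 6.360e-07 · 27.49 · 52.33 / 3.461e+08 = 2.644e-12 m³.
Depth h = V/A = 2.644e-12 / 3.262e-06 = 8.104e-07 m.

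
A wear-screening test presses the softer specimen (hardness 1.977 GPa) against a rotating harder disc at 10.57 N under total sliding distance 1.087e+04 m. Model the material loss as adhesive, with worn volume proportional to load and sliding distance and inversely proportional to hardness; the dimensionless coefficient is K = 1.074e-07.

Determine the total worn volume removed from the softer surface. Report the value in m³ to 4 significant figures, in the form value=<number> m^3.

The intermediates are printed rounded, and all working math runs at exact precision, and rounded once at the end, at four significant digits.
Hardness H = 1.977 GPa = 1.977e+09 Pa.
In SI base units: W = 10.57 N, H = 1.977e+09 Pa, K = 1.074e-07.
Worn volume V = K·W·L/H = 1.074e-07 · 10.57 · 1.087e+04 / 1.977e+09 = 6.242e-12 m³.

value=6.242e-12 m^3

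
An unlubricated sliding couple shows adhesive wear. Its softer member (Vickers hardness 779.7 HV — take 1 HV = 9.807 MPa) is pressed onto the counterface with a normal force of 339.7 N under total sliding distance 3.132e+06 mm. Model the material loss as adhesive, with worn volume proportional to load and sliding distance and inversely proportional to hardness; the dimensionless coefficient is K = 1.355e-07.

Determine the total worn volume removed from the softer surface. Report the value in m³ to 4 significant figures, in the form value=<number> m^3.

The computation runs at exact precision — quoted intermediates are rounded; a single final rounding to four significant figures.
Convert: Distance covered L = 3.132e+06 mm = 3132 m.
Convert: Hardness H = 779.7 HV × 9.807 MPa/HV = 7647 MPa = 7.647e+09 Pa.
Restated in SI base units: W = 339.7 N, H = 7.647e+09 Pa, K = 1.355e-07.
Volume removed: V = K·W·L/H = 1.355e-07 · 339.7 · 3132 / 7.647e+09 = 1.885e-11 m³.

value=1.885e-11 m^3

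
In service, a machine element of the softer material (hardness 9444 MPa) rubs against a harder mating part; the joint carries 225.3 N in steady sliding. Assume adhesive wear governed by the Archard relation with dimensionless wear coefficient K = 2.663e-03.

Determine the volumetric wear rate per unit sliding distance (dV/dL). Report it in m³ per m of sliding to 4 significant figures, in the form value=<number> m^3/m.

Intermediates appear rounded, and each operation maintains full precision — one last rounding, at 4 significant figures.
Convert: Hardness H = 9444 MPa = 9.444e+09 Pa.
Expressed in SI base units: W = 225.3 N, H = 9.444e+09 Pa, K = 2.663e-03.
Wear rate dV/dL = K·W/H, per unit distance: 2.663e-03 · 225.3 / 9.444e+09 = 6.353e-11 m³/m.

value=6.353e-11 m^3/m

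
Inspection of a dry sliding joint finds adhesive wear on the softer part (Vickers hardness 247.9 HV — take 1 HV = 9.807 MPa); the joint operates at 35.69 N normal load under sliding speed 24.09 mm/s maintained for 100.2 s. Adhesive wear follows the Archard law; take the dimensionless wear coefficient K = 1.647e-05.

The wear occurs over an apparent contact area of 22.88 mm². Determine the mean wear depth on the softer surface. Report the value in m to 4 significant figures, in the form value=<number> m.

value=2.551e-08 m

The intermediates are printed rounded; each operation runs at exact precision; one final rounding: four significant figures.
Convert: Sliding speed v = 24.09 mm/s = 0.02409 m/s. Path length L = v·t = 0.02409 m/s × 100.2 s = 2.414 m.
Convert: Hardness H = 247.9 HV × 9.807 MPa/HV = 2431 MPa = 2.431e+09 Pa.
Convert: Contact area A = 22.88 mm² = 2.288e-05 m².
In SI base units: W = 35.69 N, H = 2.431e+09 Pa, K = 1.647e-05.
Volume removed: V = K·W·L/H = 1.647e-05 · 35.69 · 2.414 / 2.431e+09 = 5.836e-13 m³.
Average depth h = V/A = 5.836e-13 / 2.288e-05 = 2.551e-08 m.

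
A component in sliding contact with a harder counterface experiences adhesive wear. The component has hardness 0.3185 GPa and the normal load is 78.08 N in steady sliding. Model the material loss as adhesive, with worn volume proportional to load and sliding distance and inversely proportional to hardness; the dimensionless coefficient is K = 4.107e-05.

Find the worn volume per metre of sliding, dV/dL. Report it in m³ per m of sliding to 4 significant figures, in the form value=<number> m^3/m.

value=1.007e-11 m^3/m

Intermediate values are shown rounded. All working math keeps full float precision. Rounded once at the end to 4 significant digits.
Hardness H = 0.3185 GPa = 3.185e+08 Pa.
SI base units throughout: W = 78.08 N, H = 3.185e+08 Pa, K = 4.107e-05.
The wear rate dV/dL = K·W/H (no L dependence): 4.107e-05 · 78.08 / 3.185e+08 = 1.007e-11 m³/m.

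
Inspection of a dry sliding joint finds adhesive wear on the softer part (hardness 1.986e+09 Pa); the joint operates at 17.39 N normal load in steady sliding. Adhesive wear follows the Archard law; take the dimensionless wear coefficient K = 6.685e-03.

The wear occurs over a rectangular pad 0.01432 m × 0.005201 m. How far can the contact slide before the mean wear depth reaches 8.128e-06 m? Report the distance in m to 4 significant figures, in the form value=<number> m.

value=10.34 m

The algebra keeps exact precision. Intermediates are shown rounded; one final rounding: 4 significant digits.
Convert: Contact area A = 0.01432 m × 0.005201 m = 7.448e-05 m².
In SI base units, W = 17.39 N, H = 1.986e+09 Pa, K = 6.685e-03.
Allowed volume V_lim = h_lim·A = 8.128e-06 · 7.448e-05 = 6.054e-10 m³.
Life L = V_lim·H/(K·W) = 6.054e-10 · 1.986e+09 / (6.685e-03 · 17.39) = 10.34 m.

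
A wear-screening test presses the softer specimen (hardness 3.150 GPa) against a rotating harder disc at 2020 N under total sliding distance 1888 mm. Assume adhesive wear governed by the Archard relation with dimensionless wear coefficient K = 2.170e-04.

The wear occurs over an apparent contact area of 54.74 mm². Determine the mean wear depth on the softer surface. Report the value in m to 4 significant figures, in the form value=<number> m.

value=4.800e-06 m

The algebra runs at full float precision — printed values are rounded — one last rounding, at four significant figures.
Convert: Path length L = 1888 mm = 1.888 m.
Convert: Hardness H = 3.150 GPa = 3.150e+09 Pa.
Convert: Contact area A = 54.74 mm² = 5.474e-05 m².
In SI base units, W = 2020 N, H = 3.150e+09 Pa, K = 2.170e-04.
Worn volume V = K·W·L/H = 2.170e-04 · 2020 · 1.888 / 3.150e+09 = 2.627e-10 m³.
Wear depth h = V/A = 2.627e-10 / 5.474e-05 = 4.800e-06 m.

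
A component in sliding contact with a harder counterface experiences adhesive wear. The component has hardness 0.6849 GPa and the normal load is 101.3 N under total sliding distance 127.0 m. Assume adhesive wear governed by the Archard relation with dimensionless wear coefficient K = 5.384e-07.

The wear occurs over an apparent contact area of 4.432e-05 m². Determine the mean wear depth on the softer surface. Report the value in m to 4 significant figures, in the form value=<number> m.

value=2.282e-07 m

Intermediates appear rounded, and the computation carries exact precision. Rounded just once: four significant digits.
Hardness H = 0.6849 GPa = 6.849e+08 Pa.
SI base units throughout: W = 101.3 N, H = 6.849e+08 Pa, K = 5.384e-07.
Wear volume V = K·W·L/H = 5.384e-07 · 101.3 · 127.0 / 6.849e+08 = 1.011e-11 m³.
Mean wear depth h = V/A = 1.011e-11 / 4.432e-05 = 2.282e-07 m.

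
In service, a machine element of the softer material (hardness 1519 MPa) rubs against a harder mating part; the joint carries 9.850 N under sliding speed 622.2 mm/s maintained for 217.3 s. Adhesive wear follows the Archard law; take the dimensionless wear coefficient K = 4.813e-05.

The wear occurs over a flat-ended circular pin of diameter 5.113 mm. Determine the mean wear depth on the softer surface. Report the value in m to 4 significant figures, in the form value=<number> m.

Displayed values are rounded. All arithmetic runs at exact precision. Rounded just once, at four significant digits.
Sliding speed v = 622.2 mm/s = 0.6222 m/s. Distance L = v·t = 0.6222 m/s × 217.3 s = 135.2 m.
Hardness H = 1519 MPa = 1.519e+09 Pa.
Pin diameter d = 5.113 mm = 0.005113 m. Contact area A = π·d²/4 = π·(0.005113 m)²/4 = 2.053e-05 m².
As SI base values: W = 9.850 N, H = 1.519e+09 Pa, K = 4.813e-05.
Archard relation: V = K·W·L/H = 4.813e-05 · 9.850 · 135.2 / 1.519e+09 = 4.220e-11 m³.
Wear depth h = V/A = 4.220e-11 / 2.053e-05 = 2.055e-06 m.

value=2.055e-06 m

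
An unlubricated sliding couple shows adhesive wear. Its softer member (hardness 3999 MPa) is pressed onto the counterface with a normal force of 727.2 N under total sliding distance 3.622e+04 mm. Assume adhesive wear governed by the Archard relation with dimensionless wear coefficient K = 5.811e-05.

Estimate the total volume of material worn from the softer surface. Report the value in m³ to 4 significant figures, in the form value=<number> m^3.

The algebra holds exact precision — intermediate values are shown rounded. Rounded once at the end to 4 significant figures.
Total distance L = 3.622e+04 mm = 36.22 m.
Hardness H = 3999 MPa = 3.999e+09 Pa.
Restated in SI base units: W = 727.2 N, H = 3.999e+09 Pa, K = 5.811e-05.
Apply Archard: V = K·W·L/H = 5.811e-05 · 727.2 · 36.22 / 3.999e+09 = 3.827e-10 m³.

value=3.827e-10 m^3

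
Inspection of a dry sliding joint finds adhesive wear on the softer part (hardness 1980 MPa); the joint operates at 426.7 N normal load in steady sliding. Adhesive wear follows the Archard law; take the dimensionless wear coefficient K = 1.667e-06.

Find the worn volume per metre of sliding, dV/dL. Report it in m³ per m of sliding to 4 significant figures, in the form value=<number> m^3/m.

value=3.592e-13 m^3/m

Intermediates are shown rounded; all arithmetic maintains full precision; one final rounding: 4 significant digits.
Convert: Hardness H = 1980 MPa = 1.980e+09 Pa.
In SI base units: W = 426.7 N, H = 1.980e+09 Pa, K = 1.667e-06.
Volumetric rate dV/dL = K·W/H, so: 1.667e-06 · 426.7 / 1.980e+09 = 3.592e-13 m³/m.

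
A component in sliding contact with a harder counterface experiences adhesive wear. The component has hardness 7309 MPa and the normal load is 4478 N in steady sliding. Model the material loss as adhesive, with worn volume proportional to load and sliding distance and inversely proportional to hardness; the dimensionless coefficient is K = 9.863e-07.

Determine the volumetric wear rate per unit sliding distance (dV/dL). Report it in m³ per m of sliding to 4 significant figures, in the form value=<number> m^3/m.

Intermediates appear rounded, and all arithmetic maintains full precision; one last rounding: four significant figures.
Hardness H = 7309 MPa = 7.309e+09 Pa.
In SI base units: W = 4478 N, H = 7.309e+09 Pa, K = 9.863e-07.
Rate of wear dV/dL = K·W/H: 9.863e-07 · 4478 / 7.309e+09 = 6.043e-13 m³/m.

value=6.043e-13 m^3/m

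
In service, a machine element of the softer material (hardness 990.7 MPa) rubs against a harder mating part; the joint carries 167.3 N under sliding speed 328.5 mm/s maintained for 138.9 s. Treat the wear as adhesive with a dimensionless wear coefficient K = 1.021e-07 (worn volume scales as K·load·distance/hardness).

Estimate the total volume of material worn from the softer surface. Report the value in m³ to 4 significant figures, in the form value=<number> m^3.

value=7.867e-13 m^3

The intermediates appear rounded — the computation carries full float precision, and rounded once at the end, at 4 significant figures.
Convert: Sliding speed v = 328.5 mm/s = 0.3285 m/s. Sliding distance L = v·t = 0.3285 m/s × 138.9 s = 45.63 m.
Convert: Hardness H = 990.7 MPa = 9.907e+08 Pa.
Expressed in SI base units: W = 167.3 N, H = 9.907e+08 Pa, K = 1.021e-07.
Volume removed: V = K·W·L/H = 1.021e-07 · 167.3 · 45.63 / 9.907e+08 = 7.867e-13 m³.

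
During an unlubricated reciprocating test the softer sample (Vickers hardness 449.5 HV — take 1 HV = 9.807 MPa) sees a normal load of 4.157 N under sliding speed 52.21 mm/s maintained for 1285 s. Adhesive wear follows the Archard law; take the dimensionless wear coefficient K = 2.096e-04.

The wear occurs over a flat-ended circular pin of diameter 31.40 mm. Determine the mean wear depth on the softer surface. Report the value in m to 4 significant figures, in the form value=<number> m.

value=1.712e-08 m

The computation carries full float precision — intermediates are printed rounded — one last rounding, at 4 significant figures.
Convert: Sliding speed v = 52.21 mm/s = 0.05221 m/s. Sliding distance L = v·t = 0.05221 m/s × 1285 s = 67.09 m.
Convert: Hardness H = 449.5 HV × 9.807 MPa/HV = 4408 MPa = 4.408e+09 Pa.
Convert: Pin diameter d = 31.40 mm = 0.03140 m. Contact area A = π·d²/4 = π·(0.03140 m)²/4 = 7.744e-04 m².
In SI base units: W = 4.157 N, H = 4.408e+09 Pa, K = 2.096e-04.
By Archard's law, V = K·W·L/H = 2.096e-04 · 4.157 · 67.09 / 4.408e+09 = 1.326e-11 m³.
Mean depth h = V/A = 1.326e-11 / 7.744e-04 = 1.712e-08 m.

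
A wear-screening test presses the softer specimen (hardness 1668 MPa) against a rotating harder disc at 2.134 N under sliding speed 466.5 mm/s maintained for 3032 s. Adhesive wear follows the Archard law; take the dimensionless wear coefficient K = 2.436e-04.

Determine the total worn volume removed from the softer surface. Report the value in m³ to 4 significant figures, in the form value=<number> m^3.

value=4.408e-10 m^3

Displayed values are rounded — all working math holds full precision, and rounded once at the end, at four significant digits.
Convert: Sliding speed v = 466.5 mm/s = 0.4665 m/s. Path length L = v·t = 0.4665 m/s × 3032 s = 1414 m.
Convert: Hardness H = 1668 MPa = 1.668e+09 Pa.
Collected in SI base units: W = 2.134 N, H = 1.668e+09 Pa, K = 2.436e-04.
By Archard's law, V = K·W·L/H = 2.436e-04 · 2.134 · 1414 / 1.668e+09 = 4.408e-10 m³.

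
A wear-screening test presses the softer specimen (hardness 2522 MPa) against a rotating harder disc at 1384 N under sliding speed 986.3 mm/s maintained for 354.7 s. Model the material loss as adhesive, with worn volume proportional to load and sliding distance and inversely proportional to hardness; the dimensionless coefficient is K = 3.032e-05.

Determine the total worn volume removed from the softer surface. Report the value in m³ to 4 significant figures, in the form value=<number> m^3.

value=5.821e-09 m^3

Each operation carries full precision — the intermediates are displayed rounded, and rounded just once, at 4 significant figures.
Sliding speed v = 986.3 mm/s = 0.9863 m/s. Total distance L = v·t = 0.9863 m/s × 354.7 s = 349.8 m.
Hardness H = 2522 MPa = 2.522e+09 Pa.
As SI base values: W = 1384 N, H = 2.522e+09 Pa, K = 3.032e-05.
By Archard's law, V = K·W·L/H = 3.032e-05 · 1384 · 349.8 / 2.522e+09 = 5.821e-09 m³.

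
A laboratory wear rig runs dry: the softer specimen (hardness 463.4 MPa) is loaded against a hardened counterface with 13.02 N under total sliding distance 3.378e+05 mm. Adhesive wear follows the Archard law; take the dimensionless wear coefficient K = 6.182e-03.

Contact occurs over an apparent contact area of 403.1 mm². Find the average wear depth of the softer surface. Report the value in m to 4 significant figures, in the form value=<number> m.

All arithmetic holds full float precision; the intermediates appear rounded — rounded just once to four significant figures.
Convert: The distance L = 3.378e+05 mm = 337.8 m.
Convert: Hardness H = 463.4 MPa = 4.634e+08 Pa.
Convert: Contact area A = 403.1 mm² = 4.031e-04 m².
Expressed in SI base units: W = 13.02 N, H = 4.634e+08 Pa, K = 6.182e-03.
Volume removed: V = K·W·L/H = 6.182e-03 · 13.02 · 337.8 / 4.634e+08 = 5.867e-08 m³.
Average depth h = V/A = 5.867e-08 / 4.031e-04 = 1.456e-04 m.

value=1.456e-04 m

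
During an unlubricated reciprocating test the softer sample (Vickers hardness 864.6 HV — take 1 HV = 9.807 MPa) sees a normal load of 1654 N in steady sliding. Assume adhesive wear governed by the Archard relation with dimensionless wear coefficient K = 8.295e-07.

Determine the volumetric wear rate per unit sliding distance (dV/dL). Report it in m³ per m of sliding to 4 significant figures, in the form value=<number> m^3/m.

value=1.618e-13 m^3/m

The computation runs at full precision; the intermediates appear rounded — a lone final rounding to four significant digits.
Convert: Hardness H = 864.6 HV × 9.807 MPa/HV = 8479 MPa = 8.479e+09 Pa.
In SI base units, W = 1654 N, H = 8.479e+09 Pa, K = 8.295e-07.
Volumetric rate dV/dL = K·W/H — distance-free: 8.295e-07 · 1654 / 8.479e+09 = 1.618e-13 m³/m.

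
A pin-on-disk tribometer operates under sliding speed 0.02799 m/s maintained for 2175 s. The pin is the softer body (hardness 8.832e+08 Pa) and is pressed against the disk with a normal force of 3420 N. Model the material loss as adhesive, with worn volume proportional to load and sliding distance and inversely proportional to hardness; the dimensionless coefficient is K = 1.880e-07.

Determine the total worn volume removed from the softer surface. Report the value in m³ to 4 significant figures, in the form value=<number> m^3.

value=4.432e-11 m^3

Every step keeps full float precision; intermediate values are shown rounded, and one last rounding: 4 significant digits.
Convert: Sliding distance L = v·t = 0.02799 m/s × 2175 s = 60.88 m.
In SI base units, W = 3420 N, H = 8.832e+08 Pa, K = 1.880e-07.
Archard volume V = K·W·L/H = 1.880e-07 · 3420 · 60.88 / 8.832e+08 = 4.432e-11 m³.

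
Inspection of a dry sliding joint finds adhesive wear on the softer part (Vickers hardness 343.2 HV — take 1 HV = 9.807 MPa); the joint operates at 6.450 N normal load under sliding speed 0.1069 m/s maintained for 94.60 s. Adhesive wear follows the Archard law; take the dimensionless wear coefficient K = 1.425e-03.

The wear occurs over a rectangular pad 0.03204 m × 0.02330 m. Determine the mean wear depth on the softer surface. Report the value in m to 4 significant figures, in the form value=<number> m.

value=3.699e-08 m

Quoted intermediates are rounded; the algebra runs at full precision — one last rounding, at four significant figures.
Distance L = v·t = 0.1069 m/s × 94.60 s = 10.11 m.
Hardness H = 343.2 HV × 9.807 MPa/HV = 3366 MPa = 3.366e+09 Pa.
Contact area A = 0.03204 m × 0.02330 m = 7.465e-04 m².
In SI base units, W = 6.450 N, H = 3.366e+09 Pa, K = 1.425e-03.
By Archard's law, V = K·W·L/H = 1.425e-03 · 6.450 · 10.11 / 3.366e+09 = 2.762e-11 m³.
Wear depth h = V/A = 2.762e-11 / 7.465e-04 = 3.699e-08 m.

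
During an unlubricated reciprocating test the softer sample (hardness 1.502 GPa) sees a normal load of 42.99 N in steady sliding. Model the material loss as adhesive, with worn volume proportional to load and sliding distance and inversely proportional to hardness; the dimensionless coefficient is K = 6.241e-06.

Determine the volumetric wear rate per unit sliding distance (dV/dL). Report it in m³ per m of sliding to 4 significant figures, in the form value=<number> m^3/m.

value=1.786e-13 m^3/m

Intermediates are displayed rounded, and each operation runs at exact precision. Rounded once at the end: four significant digits.
Convert: Hardness H = 1.502 GPa = 1.502e+09 Pa.
Expressed in SI base units: W = 42.99 N, H = 1.502e+09 Pa, K = 6.241e-06.
The wear rate dV/dL = K·W/H, so: 6.241e-06 · 42.99 / 1.502e+09 = 1.786e-13 m³/m.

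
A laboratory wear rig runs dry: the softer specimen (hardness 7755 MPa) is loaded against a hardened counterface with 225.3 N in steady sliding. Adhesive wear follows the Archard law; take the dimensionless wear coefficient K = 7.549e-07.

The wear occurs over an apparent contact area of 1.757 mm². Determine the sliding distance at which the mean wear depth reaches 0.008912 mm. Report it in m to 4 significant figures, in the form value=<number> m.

Intermediates are printed rounded — the algebra carries exact precision. Rounded just once to four significant digits.
Convert: Hardness H = 7755 MPa = 7.755e+09 Pa.
Convert: Contact area A = 1.757 mm² = 1.757e-06 m².
Convert: Depth limit h_lim = 0.008912 mm = 8.912e-06 m.
Working in SI base units: W = 225.3 N, H = 7.755e+09 Pa, K = 7.549e-07.
Wearable volume V_lim = h_lim·A = 8.912e-06 · 1.757e-06 = 1.566e-11 m³.
Inverting, life L = V_lim·H/(K·W) = 1.566e-11 · 7.755e+09 / (7.549e-07 · 225.3) = 714.0 m.

value=714.0 m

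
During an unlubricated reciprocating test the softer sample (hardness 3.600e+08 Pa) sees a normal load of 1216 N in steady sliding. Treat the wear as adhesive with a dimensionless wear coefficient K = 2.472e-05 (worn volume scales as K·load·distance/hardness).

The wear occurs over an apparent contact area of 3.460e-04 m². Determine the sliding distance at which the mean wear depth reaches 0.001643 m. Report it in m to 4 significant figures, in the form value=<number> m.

value=6808 m

The algebra runs at full float precision — the intermediates are printed rounded; rounded just once to four significant digits.
SI base units throughout: W = 1216 N, H = 3.600e+08 Pa, K = 2.472e-05.
At the depth limit, V_lim = h_lim·A = 0.001643 · 3.460e-04 = 5.685e-07 m³.
Thus life L = V_lim·H/(K·W) = 5.685e-07 · 3.600e+08 / (2.472e-05 · 1216) = 6808 m.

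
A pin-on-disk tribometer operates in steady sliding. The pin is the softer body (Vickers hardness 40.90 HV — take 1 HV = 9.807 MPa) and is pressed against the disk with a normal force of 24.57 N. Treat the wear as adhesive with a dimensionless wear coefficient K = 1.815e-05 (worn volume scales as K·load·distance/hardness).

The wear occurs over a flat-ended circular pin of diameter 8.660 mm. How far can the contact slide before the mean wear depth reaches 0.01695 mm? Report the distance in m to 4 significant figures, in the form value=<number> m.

All working math keeps full float precision; shown intermediates are rounded, and one last rounding, at 4 significant figures.
Convert: Hardness H = 40.90 HV × 9.807 MPa/HV = 401.1 MPa = 4.011e+08 Pa.
Convert: Pin diameter d = 8.660 mm = 0.008660 m. Contact area A = π·d²/4 = π·(0.008660 m)²/4 = 5.890e-05 m².
Convert: Depth limit h_lim = 0.01695 mm = 1.695e-05 m.
Expressed in SI base units: W = 24.57 N, H = 4.011e+08 Pa, K = 1.815e-05.
Volume at the limit: V_lim = h_lim·A = 1.695e-05 · 5.890e-05 = 9.984e-10 m³.
Sliding life L = V_lim·H/(K·W) = 9.984e-10 · 4.011e+08 / (1.815e-05 · 24.57) = 898.0 m.

value=898.0 m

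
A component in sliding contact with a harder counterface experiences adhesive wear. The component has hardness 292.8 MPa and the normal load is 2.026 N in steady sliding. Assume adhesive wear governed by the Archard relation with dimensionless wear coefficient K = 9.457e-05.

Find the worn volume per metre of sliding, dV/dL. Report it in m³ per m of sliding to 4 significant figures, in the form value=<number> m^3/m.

Intermediates are printed rounded — every step holds full precision, and a single final rounding to 4 significant digits.
Hardness H = 292.8 MPa = 2.928e+08 Pa.
Working in SI base units: W = 2.026 N, H = 2.928e+08 Pa, K = 9.457e-05.
Sliding wear rate dV/dL = K·W/H (no L dependence): 9.457e-05 · 2.026 / 2.928e+08 = 6.544e-13 m³/m.

value=6.544e-13 m^3/m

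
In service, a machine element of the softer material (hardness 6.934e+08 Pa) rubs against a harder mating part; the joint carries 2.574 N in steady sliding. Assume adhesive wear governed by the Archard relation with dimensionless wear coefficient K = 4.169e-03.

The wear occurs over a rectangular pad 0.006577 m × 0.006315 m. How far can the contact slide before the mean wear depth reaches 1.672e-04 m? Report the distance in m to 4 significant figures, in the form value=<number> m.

value=448.7 m

Intermediates are displayed rounded. The algebra carries full float precision; rounded once at the end: 4 significant digits.
Convert: Contact area A = 0.006577 m × 0.006315 m = 4.153e-05 m².
Working in SI base units: W = 2.574 N, H = 6.934e+08 Pa, K = 4.169e-03.
At the depth limit, V_lim = h_lim·A = 1.672e-04 · 4.153e-05 = 6.944e-09 m³.
So the life L = V_lim·H/(K·W) = 6.944e-09 · 6.934e+08 / (4.169e-03 · 2.574) = 448.7 m.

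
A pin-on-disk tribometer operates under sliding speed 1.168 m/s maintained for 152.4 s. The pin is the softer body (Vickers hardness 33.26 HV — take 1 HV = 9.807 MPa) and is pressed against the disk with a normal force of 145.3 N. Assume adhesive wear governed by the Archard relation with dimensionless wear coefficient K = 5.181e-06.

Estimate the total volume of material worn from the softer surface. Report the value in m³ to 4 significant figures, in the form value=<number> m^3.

Displayed values are rounded — the algebra runs at exact precision — a single final rounding, at four significant digits.
Total distance L = v·t = 1.168 m/s × 152.4 s = 178.0 m.
Hardness H = 33.26 HV × 9.807 MPa/HV = 326.2 MPa = 3.262e+08 Pa.
As SI base values: W = 145.3 N, H = 3.262e+08 Pa, K = 5.181e-06.
Archard volume V = K·W·L/H = 5.181e-06 · 145.3 · 178.0 / 3.262e+08 = 4.108e-10 m³.

value=4.108e-10 m^3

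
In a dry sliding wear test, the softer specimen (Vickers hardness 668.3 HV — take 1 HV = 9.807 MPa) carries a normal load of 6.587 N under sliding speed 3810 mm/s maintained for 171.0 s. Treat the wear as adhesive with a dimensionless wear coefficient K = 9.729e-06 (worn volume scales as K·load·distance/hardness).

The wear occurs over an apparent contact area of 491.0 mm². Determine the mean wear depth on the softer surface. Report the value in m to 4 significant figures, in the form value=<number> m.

The intermediates are printed rounded; every step carries full precision; a single final rounding, at 4 significant figures.
Sliding speed v = 3810 mm/s = 3.810 m/s. Path length L = v·t = 3.810 m/s × 171.0 s = 651.5 m.
Hardness H = 668.3 HV × 9.807 MPa/HV = 6554 MPa = 6.554e+09 Pa.
Contact area A = 491.0 mm² = 4.910e-04 m².
As SI base values: W = 6.587 N, H = 6.554e+09 Pa, K = 9.729e-06.
Worn volume V = K·W·L/H = 9.729e-06 · 6.587 · 651.5 / 6.554e+09 = 6.370e-12 m³.
Average depth h = V/A = 6.370e-12 / 4.910e-04 = 1.297e-08 m.

value=1.297e-08 m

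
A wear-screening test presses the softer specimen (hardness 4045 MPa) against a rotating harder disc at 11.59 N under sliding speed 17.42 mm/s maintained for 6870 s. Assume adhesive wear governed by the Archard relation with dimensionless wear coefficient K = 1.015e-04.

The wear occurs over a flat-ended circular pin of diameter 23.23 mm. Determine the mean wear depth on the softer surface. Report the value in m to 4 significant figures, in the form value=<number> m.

value=8.212e-08 m

Intermediate values are displayed rounded, and the algebra runs at full float precision; rounded just once, at four significant digits.
Convert: Sliding speed v = 17.42 mm/s = 0.01742 m/s. The distance L = v·t = 0.01742 m/s × 6870 s = 119.7 m.
Convert: Hardness H = 4045 MPa = 4.045e+09 Pa.
Convert: Pin diameter d = 23.23 mm = 0.02323 m. Contact area A = π·d²/4 = π·(0.02323 m)²/4 = 4.238e-04 m².
SI base units throughout: W = 11.59 N, H = 4.045e+09 Pa, K = 1.015e-04.
Archard relation: V = K·W·L/H = 1.015e-04 · 11.59 · 119.7 / 4.045e+09 = 3.480e-11 m³.
Mean depth h = V/A = 3.480e-11 / 4.238e-04 = 8.212e-08 m.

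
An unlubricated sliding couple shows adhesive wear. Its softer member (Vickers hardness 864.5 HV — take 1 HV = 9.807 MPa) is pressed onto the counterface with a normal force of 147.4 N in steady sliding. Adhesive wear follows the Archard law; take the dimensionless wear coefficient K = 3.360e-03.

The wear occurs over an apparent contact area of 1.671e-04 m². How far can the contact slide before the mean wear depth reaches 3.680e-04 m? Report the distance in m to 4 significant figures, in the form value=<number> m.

Each operation maintains exact precision — intermediate values appear rounded; one last rounding to four significant digits.
Hardness H = 864.5 HV × 9.807 MPa/HV = 8478 MPa = 8.478e+09 Pa.
In SI base units: W = 147.4 N, H = 8.478e+09 Pa, K = 3.360e-03.
Allowed volume V_lim = h_lim·A = 3.680e-04 · 1.671e-04 = 6.149e-08 m³.
Sliding life L = V_lim·H/(K·W) = 6.149e-08 · 8.478e+09 / (3.360e-03 · 147.4) = 1053 m.

value=1053 m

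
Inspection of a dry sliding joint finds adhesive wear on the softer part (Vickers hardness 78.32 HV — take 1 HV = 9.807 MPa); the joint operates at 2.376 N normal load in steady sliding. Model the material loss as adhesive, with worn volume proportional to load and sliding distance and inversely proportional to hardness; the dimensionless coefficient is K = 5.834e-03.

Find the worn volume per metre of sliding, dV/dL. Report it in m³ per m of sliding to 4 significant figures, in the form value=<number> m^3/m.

value=1.805e-11 m^3/m

Intermediate values are shown rounded. The algebra maintains full float precision — rounded once at the end: 4 significant digits.
Convert: Hardness H = 78.32 HV × 9.807 MPa/HV = 768.1 MPa = 7.681e+08 Pa.
In SI base units: W = 2.376 N, H = 7.681e+08 Pa, K = 5.834e-03.
The wear rate dV/dL = K·W/H — distance-free: 5.834e-03 · 2.376 / 7.681e+08 = 1.805e-11 m³/m.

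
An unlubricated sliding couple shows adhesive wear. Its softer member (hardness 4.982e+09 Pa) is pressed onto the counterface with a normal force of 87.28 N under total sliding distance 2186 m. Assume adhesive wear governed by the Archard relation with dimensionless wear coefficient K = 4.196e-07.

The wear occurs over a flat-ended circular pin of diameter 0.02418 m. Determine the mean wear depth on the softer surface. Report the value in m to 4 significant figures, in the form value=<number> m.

All working math runs at full precision — intermediates appear rounded. Rounded once at the end, at 4 significant digits.
Contact area A = π·d²/4 = π·(0.02418 m)²/4 = 4.592e-04 m².
In SI base units, W = 87.28 N, H = 4.982e+09 Pa, K = 4.196e-07.
Wear volume V = K·W·L/H = 4.196e-07 · 87.28 · 2186 / 4.982e+09 = 1.607e-11 m³.
Depth of wear h = V/A = 1.607e-11 / 4.592e-04 = 3.499e-08 m.

value=3.499e-08 m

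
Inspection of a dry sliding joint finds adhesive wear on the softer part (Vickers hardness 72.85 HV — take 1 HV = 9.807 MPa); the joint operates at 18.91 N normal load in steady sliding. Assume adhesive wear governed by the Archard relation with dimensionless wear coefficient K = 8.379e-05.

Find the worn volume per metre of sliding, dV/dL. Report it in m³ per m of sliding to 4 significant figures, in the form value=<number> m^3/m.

value=2.218e-12 m^3/m

The intermediates appear rounded. The algebra carries full precision — rounded once at the end: 4 significant figures.
Convert: Hardness H = 72.85 HV × 9.807 MPa/HV = 714.4 MPa = 7.144e+08 Pa.
Collected in SI base units: W = 18.91 N, H = 7.144e+08 Pa, K = 8.379e-05.
Rate of wear dV/dL = K·W/H: 8.379e-05 · 18.91 / 7.144e+08 = 2.218e-12 m³/m.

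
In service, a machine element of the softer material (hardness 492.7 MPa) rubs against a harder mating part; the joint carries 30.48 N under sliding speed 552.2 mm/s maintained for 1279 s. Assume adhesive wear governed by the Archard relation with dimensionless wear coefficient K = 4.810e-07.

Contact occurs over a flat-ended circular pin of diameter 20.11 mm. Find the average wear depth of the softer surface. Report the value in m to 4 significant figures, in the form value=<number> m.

Intermediates are shown rounded, and all arithmetic runs at full precision — a lone final rounding to 4 significant figures.
Convert: Sliding speed v = 552.2 mm/s = 0.5522 m/s. Distance covered L = v·t = 0.5522 m/s × 1279 s = 706.3 m.
Convert: Hardness H = 492.7 MPa = 4.927e+08 Pa.
Convert: Pin diameter d = 20.11 mm = 0.02011 m. Contact area A = π·d²/4 = π·(0.02011 m)²/4 = 3.176e-04 m².
In SI base units, W = 30.48 N, H = 4.927e+08 Pa, K = 4.810e-07.
Apply Archard: V = K·W·L/H = 4.810e-07 · 30.48 · 706.3 / 4.927e+08 = 2.102e-11 m³.
Depth h = V/A = 2.102e-11 / 3.176e-04 = 6.617e-08 m.

value=6.617e-08 m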